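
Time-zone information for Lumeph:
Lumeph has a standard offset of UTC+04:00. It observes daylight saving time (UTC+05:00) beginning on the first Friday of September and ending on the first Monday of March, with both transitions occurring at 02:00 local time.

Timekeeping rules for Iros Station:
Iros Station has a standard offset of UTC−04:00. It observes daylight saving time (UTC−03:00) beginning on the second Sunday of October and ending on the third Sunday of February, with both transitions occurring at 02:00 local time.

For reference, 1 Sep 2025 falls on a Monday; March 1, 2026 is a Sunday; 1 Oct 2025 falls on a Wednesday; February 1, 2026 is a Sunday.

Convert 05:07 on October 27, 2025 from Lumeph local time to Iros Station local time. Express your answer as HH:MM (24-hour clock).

21:07

1 September 2025 is a Monday, so the first Friday is September 5.
1 March 2026 is a Sunday, so the first Monday is March 2.
October 27, 2025 lies within the daylight-saving period (5 September 2025 – 2 March 2026), so Lumeph is on daylight time, UTC+05:00.
05:07 Lumeph − 5h = 00:07 UTC.
1 October 2025 is a Wednesday, so the first Sunday is October 5 and the second is October 12.
1 February 2026 is a Sunday, so the first Sunday is February 1 and the third is February 15.
At the standard offset (UTC−04:00), 00:07 UTC − 4h = 20:07 Iros Station standard time (rolling into the previous day, 26 October 2025).
The standard-time date in Iros Station, October 26, 2025, lies within the daylight-saving period (12 October 2025 – 15 February 2026), so Iros Station is on daylight time, UTC−03:00.
00:07 UTC − 3h = 21:07 Iros Station (rolling into the previous day, 26 October 2025).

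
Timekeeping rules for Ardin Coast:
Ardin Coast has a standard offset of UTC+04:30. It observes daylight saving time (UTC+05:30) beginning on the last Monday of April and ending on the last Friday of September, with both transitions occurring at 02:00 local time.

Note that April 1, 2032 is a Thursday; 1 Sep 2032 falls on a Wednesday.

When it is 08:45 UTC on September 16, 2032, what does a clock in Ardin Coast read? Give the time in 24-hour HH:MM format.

1 April 2032 is a Thursday, so Mondays fall on 5, 12, 19, 26; the last is April 26.
1 September 2032 is a Wednesday, so Fridays fall on 3, 10, 17, 24; the last is September 24.
At the standard offset (UTC+04:30), 08:45 UTC + 4h30m = 13:15 Ardin Coast standard time.
The standard-time date in Ardin Coast, September 16, 2032, lies within the daylight-saving period (26 April – 24 September), so Ardin Coast is on daylight time, UTC+05:30.
08:45 UTC + 5h30m = 14:15 local.

14:15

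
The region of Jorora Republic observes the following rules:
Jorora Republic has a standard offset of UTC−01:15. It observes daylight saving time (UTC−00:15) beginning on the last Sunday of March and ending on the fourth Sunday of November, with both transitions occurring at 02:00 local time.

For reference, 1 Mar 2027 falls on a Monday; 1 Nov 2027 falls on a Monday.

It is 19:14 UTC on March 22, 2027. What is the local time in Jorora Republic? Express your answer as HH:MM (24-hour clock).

1 March 2027 is a Monday, so Sundays fall on 7, 14, 21, 28; the last is March 28.
1 November 2027 is a Monday, so the first Sunday is November 7 and the fourth is November 28.
At the standard offset (UTC−01:15), 19:14 UTC − 1h15m = 17:59 Jorora Republic standard time.
The standard-time date in Jorora Republic, March 22, 2027, is outside the daylight-saving period (28 March – 28 November), so Jorora Republic is on standard time, UTC−01:15.
19:14 UTC − 1h15m = 17:59 local.

17:59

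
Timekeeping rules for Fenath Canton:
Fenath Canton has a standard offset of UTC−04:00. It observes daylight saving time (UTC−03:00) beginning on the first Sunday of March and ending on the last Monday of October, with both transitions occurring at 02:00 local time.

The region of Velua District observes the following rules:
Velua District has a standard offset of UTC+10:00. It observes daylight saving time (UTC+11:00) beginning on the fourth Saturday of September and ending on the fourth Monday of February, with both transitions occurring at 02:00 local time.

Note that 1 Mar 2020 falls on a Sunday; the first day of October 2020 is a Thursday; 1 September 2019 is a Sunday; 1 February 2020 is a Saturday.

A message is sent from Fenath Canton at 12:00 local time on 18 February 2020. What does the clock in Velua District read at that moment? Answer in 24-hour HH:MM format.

1 March 2020 is a Sunday, so the first Sunday is March 1.
1 October 2020 is a Thursday, so Mondays fall on 5, 12, 19, 26; the last is October 26.
18 February 2020 is outside the daylight-saving period (1 March – 26 October), so Fenath Canton is on standard time, UTC−04:00.
12:00 Fenath Canton + 4h = 16:00 UTC.
1 September 2019 is a Sunday, so the first Saturday is September 7 and the fourth is September 28.
1 February 2020 is a Saturday, so the first Monday is February 3 and the fourth is February 24.
At the standard offset (UTC+10:00), 16:00 UTC + 10h = 02:00 Velua District standard time (rolling into the next day, 19 February 2020).
The standard-time date in Velua District, 19 February 2020, falls between 28 September 2019 and 24 February 2020, so daylight saving is in effect and Velua District is at UTC+11:00.
16:00 UTC + 11h = 03:00 Velua District (rolling into the next day, 19 February 2020).

03:00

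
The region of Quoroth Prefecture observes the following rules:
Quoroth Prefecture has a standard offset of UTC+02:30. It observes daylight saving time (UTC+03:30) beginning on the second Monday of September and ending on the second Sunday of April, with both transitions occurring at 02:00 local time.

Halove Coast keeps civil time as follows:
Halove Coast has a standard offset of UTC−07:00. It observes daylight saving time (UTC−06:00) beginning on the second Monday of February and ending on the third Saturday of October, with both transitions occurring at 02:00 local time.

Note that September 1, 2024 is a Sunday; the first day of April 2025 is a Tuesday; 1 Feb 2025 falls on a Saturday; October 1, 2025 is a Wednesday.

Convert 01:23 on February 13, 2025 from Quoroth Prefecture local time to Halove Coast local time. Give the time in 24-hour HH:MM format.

15:53

1 September 2024 is a Sunday, so the first Monday is September 2 and the second is September 9.
1 April 2025 is a Tuesday, so the first Sunday is April 6 and the second is April 13.
Daylight saving runs 9 September 2024 – 13 April 2025; February 13, 2025 is inside that window, so Quoroth Prefecture is at UTC+03:30.
01:23 Quoroth Prefecture − 3h30m = 21:53 UTC (rolling into the previous day, 12 February 2025).
1 February 2025 is a Saturday, so the first Monday is February 3 and the second is February 10.
1 October 2025 is a Wednesday, so the first Saturday is October 4 and the third is October 18.
At the standard offset (UTC−07:00), 21:53 UTC − 7h = 14:53 Halove Coast standard time.
Daylight saving runs 10 February – 18 October; the standard-time date in Halove Coast, February 12, 2025, is inside that window, so Halove Coast is at UTC−06:00.
21:53 UTC − 6h = 15:53 Halove Coast.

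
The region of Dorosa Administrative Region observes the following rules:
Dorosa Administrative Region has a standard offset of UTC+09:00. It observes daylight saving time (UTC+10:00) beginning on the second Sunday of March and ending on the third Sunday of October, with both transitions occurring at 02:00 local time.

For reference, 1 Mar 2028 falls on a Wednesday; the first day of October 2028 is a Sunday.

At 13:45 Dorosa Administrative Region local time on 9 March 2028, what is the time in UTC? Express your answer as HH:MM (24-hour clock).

1 March 2028 is a Wednesday, so the first Sunday is March 5 and the second is March 12.
1 October 2028 is a Sunday, so the first Sunday is October 1 and the third is October 15.
9 March 2028 does not fall between 12 March and 15 October, so daylight saving is not in effect and Dorosa Administrative Region is at UTC+09:00.
13:45 local − 9h = 04:45 UTC.

04:45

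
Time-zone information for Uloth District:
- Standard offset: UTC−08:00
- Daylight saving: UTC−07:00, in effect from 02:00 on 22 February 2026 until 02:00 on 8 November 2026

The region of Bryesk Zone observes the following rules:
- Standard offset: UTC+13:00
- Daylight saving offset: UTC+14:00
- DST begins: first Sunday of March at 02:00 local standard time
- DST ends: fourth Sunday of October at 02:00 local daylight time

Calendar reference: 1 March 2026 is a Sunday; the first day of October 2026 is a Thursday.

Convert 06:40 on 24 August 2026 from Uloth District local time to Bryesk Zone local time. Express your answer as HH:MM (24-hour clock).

24 August 2026 falls between 22 February and 8 November, so daylight saving is in effect and Uloth District is at UTC−07:00.
06:40 Uloth District + 7h = 13:40 UTC.
1 March 2026 is a Sunday, so the first Sunday is March 1.
1 October 2026 is a Thursday, so the first Sunday is October 4 and the fourth is October 25.
At the standard offset (UTC+13:00), 13:40 UTC + 13h = 02:40 Bryesk Zone standard time (rolling into the next day, 25 August 2026).
Daylight saving runs 1 March – 25 October; the standard-time date in Bryesk Zone, 25 August 2026, is inside that window, so Bryesk Zone is at UTC+14:00.
13:40 UTC + 14h = 03:40 Bryesk Zone (rolling into the next day, 25 August 2026).

03:40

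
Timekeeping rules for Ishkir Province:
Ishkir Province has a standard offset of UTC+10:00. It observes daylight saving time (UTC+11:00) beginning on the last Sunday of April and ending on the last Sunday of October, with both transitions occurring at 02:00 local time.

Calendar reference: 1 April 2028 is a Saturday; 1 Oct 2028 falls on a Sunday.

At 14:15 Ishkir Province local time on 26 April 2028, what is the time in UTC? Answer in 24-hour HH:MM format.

04:15

1 April 2028 is a Saturday, so Sundays fall on 2, 9, 16, 23, 30; the last is April 30.
1 October 2028 is a Sunday, so Sundays fall on 1, 8, 15, 22, 29; the last is October 29.
26 April 2028 is outside the daylight-saving period (30 April – 29 October), so Ishkir Province is on standard time, UTC+10:00.
14:15 local − 10h = 04:15 UTC.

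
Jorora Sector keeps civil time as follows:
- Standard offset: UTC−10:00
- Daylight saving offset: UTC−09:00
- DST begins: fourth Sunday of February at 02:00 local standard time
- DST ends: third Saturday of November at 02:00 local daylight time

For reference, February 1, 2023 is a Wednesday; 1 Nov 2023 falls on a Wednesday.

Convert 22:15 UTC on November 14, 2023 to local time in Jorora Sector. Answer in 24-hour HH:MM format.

13:15

1 February 2023 is a Wednesday, so the first Sunday is February 5 and the fourth is February 26.
1 November 2023 is a Wednesday, so the first Saturday is November 4 and the third is November 18.
At the standard offset (UTC−10:00), 22:15 UTC − 10h = 12:15 Jorora Sector standard time.
The standard-time date in Jorora Sector, November 14, 2023, falls between 26 February and 18 November, so daylight saving is in effect and Jorora Sector is at UTC−09:00.
22:15 UTC − 9h = 13:15 local.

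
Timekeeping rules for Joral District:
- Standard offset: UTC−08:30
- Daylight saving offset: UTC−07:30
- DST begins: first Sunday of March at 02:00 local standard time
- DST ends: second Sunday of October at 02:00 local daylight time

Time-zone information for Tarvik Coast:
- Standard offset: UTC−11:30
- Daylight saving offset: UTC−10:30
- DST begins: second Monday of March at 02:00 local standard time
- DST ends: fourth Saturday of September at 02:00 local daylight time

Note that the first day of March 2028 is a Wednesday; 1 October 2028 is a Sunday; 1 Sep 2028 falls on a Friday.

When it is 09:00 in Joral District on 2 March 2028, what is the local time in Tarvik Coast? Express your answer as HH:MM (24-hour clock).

06:00

1 March 2028 is a Wednesday, so the first Sunday is March 5.
1 October 2028 is a Sunday, so the first Sunday is October 1 and the second is October 8.
2 March 2028 is outside the daylight-saving period (5 March – 8 October), so Joral District is on standard time, UTC−08:30.
09:00 Joral District + 8h30m = 17:30 UTC.
1 March 2028 is a Wednesday, so the first Monday is March 6 and the second is March 13.
1 September 2028 is a Friday, so the first Saturday is September 2 and the fourth is September 23.
At the standard offset (UTC−11:30), 17:30 UTC − 11h30m = 06:00 Tarvik Coast standard time.
The standard-time date in Tarvik Coast, 2 March 2028, does not fall between 13 March and 23 September, so daylight saving is not in effect and Tarvik Coast is at UTC−11:30.
17:30 UTC − 11h30m = 06:00 Tarvik Coast.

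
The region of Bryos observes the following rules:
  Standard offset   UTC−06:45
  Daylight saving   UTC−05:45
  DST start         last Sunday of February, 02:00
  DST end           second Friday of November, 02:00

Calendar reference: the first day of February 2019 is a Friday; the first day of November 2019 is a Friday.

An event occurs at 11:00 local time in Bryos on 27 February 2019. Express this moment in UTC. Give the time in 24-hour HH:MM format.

1 February 2019 is a Friday, so Sundays fall on 3, 10, 17, 24; the last is February 24.
1 November 2019 is a Friday, so the first Friday is November 1 and the second is November 8.
27 February 2019 falls between 24 February and 8 November, so daylight saving is in effect and Bryos is at UTC−05:45.
11:00 local + 5h45m = 16:45 UTC.

16:45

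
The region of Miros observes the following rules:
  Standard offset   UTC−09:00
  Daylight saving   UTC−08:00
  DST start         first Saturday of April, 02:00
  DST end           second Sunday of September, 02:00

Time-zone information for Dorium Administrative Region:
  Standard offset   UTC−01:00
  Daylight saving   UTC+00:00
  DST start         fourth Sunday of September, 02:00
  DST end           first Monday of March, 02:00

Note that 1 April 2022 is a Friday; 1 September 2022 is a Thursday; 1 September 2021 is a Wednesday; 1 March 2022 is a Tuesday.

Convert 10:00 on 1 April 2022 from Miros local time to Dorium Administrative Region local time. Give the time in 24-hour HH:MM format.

18:00

1 April 2022 is a Friday, so the first Saturday is April 2.
1 September 2022 is a Thursday, so the first Sunday is September 4 and the second is September 11.
Daylight saving runs 2 April – 11 September; 1 April 2022 is outside that window, so Miros is on standard time at UTC−09:00.
10:00 Miros + 9h = 19:00 UTC.
1 September 2021 is a Wednesday, so the first Sunday is September 5 and the fourth is September 26.
1 March 2022 is a Tuesday, so the first Monday is March 7.
At the standard offset (UTC−01:00), 19:00 UTC − 1h = 18:00 Dorium Administrative Region standard time.
The standard-time date in Dorium Administrative Region, 1 April 2022, is outside the daylight-saving period (26 September 2021 – 7 March 2022), so Dorium Administrative Region is on standard time, UTC−01:00.
19:00 UTC − 1h = 18:00 Dorium Administrative Region.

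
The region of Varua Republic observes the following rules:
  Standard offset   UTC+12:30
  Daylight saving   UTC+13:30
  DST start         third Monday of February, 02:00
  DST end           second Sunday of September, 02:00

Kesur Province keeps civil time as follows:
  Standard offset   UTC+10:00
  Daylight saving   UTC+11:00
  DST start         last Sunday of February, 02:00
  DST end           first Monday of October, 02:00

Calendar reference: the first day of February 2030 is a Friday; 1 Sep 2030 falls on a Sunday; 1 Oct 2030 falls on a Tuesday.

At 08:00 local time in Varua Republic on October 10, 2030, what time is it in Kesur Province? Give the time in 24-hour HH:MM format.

05:30

1 February 2030 is a Friday, so the first Monday is February 4 and the third is February 18.
1 September 2030 is a Sunday, so the first Sunday is September 1 and the second is September 8.
October 10, 2030 does not fall between 18 February and 8 September, so daylight saving is not in effect and Varua Republic is at UTC+12:30.
08:00 Varua Republic − 12h30m = 19:30 UTC (rolling into the previous day, 9 October 2030).
1 February 2030 is a Friday, so Sundays fall on 3, 10, 17, 24; the last is February 24.
1 October 2030 is a Tuesday, so the first Monday is October 7.
At the standard offset (UTC+10:00), 19:30 UTC + 10h = 05:30 Kesur Province standard time (rolling into the next day, 10 October 2030).
The standard-time date in Kesur Province, October 10, 2030, does not fall between 24 February and 7 October, so daylight saving is not in effect and Kesur Province is at UTC+10:00.
19:30 UTC + 10h = 05:30 Kesur Province (rolling into the next day, 10 October 2030).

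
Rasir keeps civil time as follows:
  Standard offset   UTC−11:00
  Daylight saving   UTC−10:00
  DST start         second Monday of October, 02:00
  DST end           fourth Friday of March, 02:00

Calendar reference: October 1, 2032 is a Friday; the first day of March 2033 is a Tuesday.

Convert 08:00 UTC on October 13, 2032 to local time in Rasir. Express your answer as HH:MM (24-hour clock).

1 October 2032 is a Friday, so the first Monday is October 4 and the second is October 11.
1 March 2033 is a Tuesday, so the first Friday is March 4 and the fourth is March 25.
At the standard offset (UTC−11:00), 08:00 UTC − 11h = 21:00 Rasir standard time (rolling into the previous day, 12 October 2032).
Daylight saving runs 11 October 2032 – 25 March 2033; the standard-time date in Rasir, October 12, 2032, is inside that window, so Rasir is at UTC−10:00.
08:00 UTC − 10h = 22:00 local (rolling into the previous day, 12 October 2032).

22:00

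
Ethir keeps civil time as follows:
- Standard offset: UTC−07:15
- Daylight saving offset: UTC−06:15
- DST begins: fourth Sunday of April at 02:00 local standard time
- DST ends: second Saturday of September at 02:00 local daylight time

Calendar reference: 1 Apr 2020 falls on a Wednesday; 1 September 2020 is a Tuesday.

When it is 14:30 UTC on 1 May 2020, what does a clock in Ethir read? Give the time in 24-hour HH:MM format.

1 April 2020 is a Wednesday, so the first Sunday is April 5 and the fourth is April 26.
1 September 2020 is a Tuesday, so the first Saturday is September 5 and the second is September 12.
At the standard offset (UTC−07:15), 14:30 UTC − 7h15m = 07:15 Ethir standard time.
The standard-time date in Ethir, 1 May 2020, lies within the daylight-saving period (26 April – 12 September), so Ethir is on daylight time, UTC−06:15.
14:30 UTC − 6h15m = 08:15 local.

08:15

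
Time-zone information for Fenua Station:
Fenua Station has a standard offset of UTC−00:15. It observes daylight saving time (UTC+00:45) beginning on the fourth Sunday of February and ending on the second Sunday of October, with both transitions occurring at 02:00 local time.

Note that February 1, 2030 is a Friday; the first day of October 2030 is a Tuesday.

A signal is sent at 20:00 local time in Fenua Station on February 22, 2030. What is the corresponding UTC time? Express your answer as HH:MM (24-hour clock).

1 February 2030 is a Friday, so the first Sunday is February 3 and the fourth is February 24.
1 October 2030 is a Tuesday, so the first Sunday is October 6 and the second is October 13.
February 22, 2030 is outside the daylight-saving period (24 February – 13 October), so Fenua Station is on standard time, UTC−00:15.
20:00 local + 0h15m = 20:15 UTC.

20:15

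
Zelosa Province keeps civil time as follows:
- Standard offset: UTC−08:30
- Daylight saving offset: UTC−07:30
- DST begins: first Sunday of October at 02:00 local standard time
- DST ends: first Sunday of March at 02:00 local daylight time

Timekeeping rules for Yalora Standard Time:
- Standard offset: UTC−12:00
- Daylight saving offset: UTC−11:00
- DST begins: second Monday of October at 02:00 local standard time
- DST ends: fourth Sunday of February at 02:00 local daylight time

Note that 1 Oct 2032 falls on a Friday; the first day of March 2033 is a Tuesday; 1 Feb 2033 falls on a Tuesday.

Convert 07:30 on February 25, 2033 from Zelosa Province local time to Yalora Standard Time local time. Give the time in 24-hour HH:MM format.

1 October 2032 is a Friday, so the first Sunday is October 3.
1 March 2033 is a Tuesday, so the first Sunday is March 6.
February 25, 2033 falls between 3 October 2032 and 6 March 2033, so daylight saving is in effect and Zelosa Province is at UTC−07:30.
07:30 Zelosa Province + 7h30m = 15:00 UTC.
1 October 2032 is a Friday, so the first Monday is October 4 and the second is October 11.
1 February 2033 is a Tuesday, so the first Sunday is February 6 and the fourth is February 27.
At the standard offset (UTC−12:00), 15:00 UTC − 12h = 03:00 Yalora Standard Time standard time.
The standard-time date in Yalora Standard Time, February 25, 2033, falls between 11 October 2032 and 27 February 2033, so daylight saving is in effect and Yalora Standard Time is at UTC−11:00.
15:00 UTC − 11h = 04:00 Yalora Standard Time.

04:00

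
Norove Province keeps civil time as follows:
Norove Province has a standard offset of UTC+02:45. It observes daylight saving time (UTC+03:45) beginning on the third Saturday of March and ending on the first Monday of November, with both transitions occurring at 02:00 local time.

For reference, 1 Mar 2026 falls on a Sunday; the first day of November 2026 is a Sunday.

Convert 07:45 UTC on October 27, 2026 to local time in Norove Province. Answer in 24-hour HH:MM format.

11:30

1 March 2026 is a Sunday, so the first Saturday is March 7 and the third is March 21.
1 November 2026 is a Sunday, so the first Monday is November 2.
At the standard offset (UTC+02:45), 07:45 UTC + 2h45m = 10:30 Norove Province standard time.
The standard-time date in Norove Province, October 27, 2026, falls between 21 March and 2 November, so daylight saving is in effect and Norove Province is at UTC+03:45.
07:45 UTC + 3h45m = 11:30 local.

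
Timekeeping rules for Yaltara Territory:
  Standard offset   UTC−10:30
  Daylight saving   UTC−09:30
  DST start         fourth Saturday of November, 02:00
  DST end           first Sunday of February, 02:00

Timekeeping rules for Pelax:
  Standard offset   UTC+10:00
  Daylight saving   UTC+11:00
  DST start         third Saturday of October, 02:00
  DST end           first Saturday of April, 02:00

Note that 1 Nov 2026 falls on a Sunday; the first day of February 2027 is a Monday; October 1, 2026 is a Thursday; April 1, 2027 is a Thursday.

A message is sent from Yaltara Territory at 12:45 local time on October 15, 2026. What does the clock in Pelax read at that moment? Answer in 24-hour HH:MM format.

1 November 2026 is a Sunday, so the first Saturday is November 7 and the fourth is November 28.
1 February 2027 is a Monday, so the first Sunday is February 7.
October 15, 2026 does not fall between 28 November 2026 and 7 February 2027, so daylight saving is not in effect and Yaltara Territory is at UTC−10:30.
12:45 Yaltara Territory + 10h30m = 23:15 UTC.
1 October 2026 is a Thursday, so the first Saturday is October 3 and the third is October 17.
1 April 2027 is a Thursday, so the first Saturday is April 3.
At the standard offset (UTC+10:00), 23:15 UTC + 10h = 09:15 Pelax standard time (rolling into the next day, 16 October 2026).
The standard-time date in Pelax, October 16, 2026, is outside the daylight-saving period (17 October 2026 – 3 April 2027), so Pelax is on standard time, UTC+10:00.
23:15 UTC + 10h = 09:15 Pelax (rolling into the next day, 16 October 2026).

09:15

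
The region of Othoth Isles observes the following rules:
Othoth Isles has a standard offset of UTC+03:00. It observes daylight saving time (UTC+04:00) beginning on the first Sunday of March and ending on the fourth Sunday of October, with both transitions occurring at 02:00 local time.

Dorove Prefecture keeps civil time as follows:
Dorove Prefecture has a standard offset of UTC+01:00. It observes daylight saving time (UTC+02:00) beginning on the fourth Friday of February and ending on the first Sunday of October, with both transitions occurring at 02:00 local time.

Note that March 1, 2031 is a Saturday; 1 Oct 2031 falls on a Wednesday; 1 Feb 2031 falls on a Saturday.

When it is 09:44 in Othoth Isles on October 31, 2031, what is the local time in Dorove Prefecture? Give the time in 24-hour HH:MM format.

1 March 2031 is a Saturday, so the first Sunday is March 2.
1 October 2031 is a Wednesday, so the first Sunday is October 5 and the fourth is October 26.
October 31, 2031 is outside the daylight-saving period (2 March – 26 October), so Othoth Isles is on standard time, UTC+03:00.
09:44 Othoth Isles − 3h = 06:44 UTC.
1 February 2031 is a Saturday, so the first Friday is February 7 and the fourth is February 28.
1 October 2031 is a Wednesday, so the first Sunday is October 5.
At the standard offset (UTC+01:00), 06:44 UTC + 1h = 07:44 Dorove Prefecture standard time.
Daylight saving runs 28 February – 5 October; the standard-time date in Dorove Prefecture, October 31, 2031, is outside that window, so Dorove Prefecture is on standard time at UTC+01:00.
06:44 UTC + 1h = 07:44 Dorove Prefecture.

07:44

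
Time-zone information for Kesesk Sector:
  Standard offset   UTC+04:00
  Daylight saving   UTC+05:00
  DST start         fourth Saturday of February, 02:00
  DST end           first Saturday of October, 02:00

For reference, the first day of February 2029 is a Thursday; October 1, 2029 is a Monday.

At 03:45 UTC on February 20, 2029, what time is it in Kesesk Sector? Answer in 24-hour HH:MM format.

07:45

1 February 2029 is a Thursday, so the first Saturday is February 3 and the fourth is February 24.
1 October 2029 is a Monday, so the first Saturday is October 6.
At the standard offset (UTC+04:00), 03:45 UTC + 4h = 07:45 Kesesk Sector standard time.
The standard-time date in Kesesk Sector, February 20, 2029, is outside the daylight-saving period (24 February – 6 October), so Kesesk Sector is on standard time, UTC+04:00.
03:45 UTC + 4h = 07:45 local.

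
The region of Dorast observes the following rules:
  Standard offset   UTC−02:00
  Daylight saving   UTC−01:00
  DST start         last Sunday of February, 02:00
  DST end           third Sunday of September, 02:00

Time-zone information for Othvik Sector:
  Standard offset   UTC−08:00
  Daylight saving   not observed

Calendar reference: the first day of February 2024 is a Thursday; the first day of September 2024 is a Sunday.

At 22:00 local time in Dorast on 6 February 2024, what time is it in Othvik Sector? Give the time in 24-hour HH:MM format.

16:00

1 February 2024 is a Thursday, so Sundays fall on 4, 11, 18, 25; the last is February 25.
1 September 2024 is a Sunday, so the first Sunday is September 1 and the third is September 15.
6 February 2024 is outside the daylight-saving period (25 February – 15 September), so Dorast is on standard time, UTC−02:00.
22:00 Dorast + 2h = 00:00 UTC (rolling into the next day, 7 February 2024).
Othvik Sector has no daylight saving, so its offset is UTC−08:00 year-round.
00:00 UTC − 8h = 16:00 Othvik Sector (rolling into the previous day, 6 February 2024).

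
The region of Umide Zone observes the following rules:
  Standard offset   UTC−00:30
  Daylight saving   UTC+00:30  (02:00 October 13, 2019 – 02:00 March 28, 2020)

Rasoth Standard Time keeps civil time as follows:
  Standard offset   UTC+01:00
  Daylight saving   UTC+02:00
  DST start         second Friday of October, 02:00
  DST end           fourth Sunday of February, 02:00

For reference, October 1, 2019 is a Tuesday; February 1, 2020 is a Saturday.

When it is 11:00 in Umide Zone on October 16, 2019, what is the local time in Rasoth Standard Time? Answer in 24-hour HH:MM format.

12:30

Daylight saving runs 13 October 2019 – 28 March 2020; October 16, 2019 is inside that window, so Umide Zone is at UTC+00:30.
11:00 Umide Zone − 0h30m = 10:30 UTC.
1 October 2019 is a Tuesday, so the first Friday is October 4 and the second is October 11.
1 February 2020 is a Saturday, so the first Sunday is February 2 and the fourth is February 23.
At the standard offset (UTC+01:00), 10:30 UTC + 1h = 11:30 Rasoth Standard Time standard time.
The standard-time date in Rasoth Standard Time, October 16, 2019, lies within the daylight-saving period (11 October 2019 – 23 February 2020), so Rasoth Standard Time is on daylight time, UTC+02:00.
10:30 UTC + 2h = 12:30 Rasoth Standard Time.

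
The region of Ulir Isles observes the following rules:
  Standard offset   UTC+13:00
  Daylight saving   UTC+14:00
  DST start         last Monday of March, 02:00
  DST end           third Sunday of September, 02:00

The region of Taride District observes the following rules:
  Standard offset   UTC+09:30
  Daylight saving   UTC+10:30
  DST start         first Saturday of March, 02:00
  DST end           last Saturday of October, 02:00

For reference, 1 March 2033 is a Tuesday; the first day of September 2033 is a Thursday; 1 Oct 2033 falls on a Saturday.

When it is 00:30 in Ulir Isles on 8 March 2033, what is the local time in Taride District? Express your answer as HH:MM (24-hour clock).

1 March 2033 is a Tuesday, so Mondays fall on 7, 14, 21, 28; the last is March 28.
1 September 2033 is a Thursday, so the first Sunday is September 4 and the third is September 18.
8 March 2033 does not fall between 28 March and 18 September, so daylight saving is not in effect and Ulir Isles is at UTC+13:00.
00:30 Ulir Isles − 13h = 11:30 UTC (rolling into the previous day, 7 March 2033).
1 March 2033 is a Tuesday, so the first Saturday is March 5.
1 October 2033 is a Saturday, so Saturdays fall on 1, 8, 15, 22, 29; the last is October 29.
At the standard offset (UTC+09:30), 11:30 UTC + 9h30m = 21:00 Taride District standard time.
The standard-time date in Taride District, 7 March 2033, falls between 5 March and 29 October, so daylight saving is in effect and Taride District is at UTC+10:30.
11:30 UTC + 10h30m = 22:00 Taride District.

22:00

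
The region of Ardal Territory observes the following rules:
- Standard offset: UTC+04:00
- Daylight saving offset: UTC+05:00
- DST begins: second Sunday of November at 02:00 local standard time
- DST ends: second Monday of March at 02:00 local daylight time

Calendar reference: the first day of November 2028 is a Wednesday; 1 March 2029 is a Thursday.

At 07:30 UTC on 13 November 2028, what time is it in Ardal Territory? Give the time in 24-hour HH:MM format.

1 November 2028 is a Wednesday, so the first Sunday is November 5 and the second is November 12.
1 March 2029 is a Thursday, so the first Monday is March 5 and the second is March 12.
At the standard offset (UTC+04:00), 07:30 UTC + 4h = 11:30 Ardal Territory standard time.
The standard-time date in Ardal Territory, 13 November 2028, lies within the daylight-saving period (12 November 2028 – 12 March 2029), so Ardal Territory is on daylight time, UTC+05:00.
07:30 UTC + 5h = 12:30 local.

12:30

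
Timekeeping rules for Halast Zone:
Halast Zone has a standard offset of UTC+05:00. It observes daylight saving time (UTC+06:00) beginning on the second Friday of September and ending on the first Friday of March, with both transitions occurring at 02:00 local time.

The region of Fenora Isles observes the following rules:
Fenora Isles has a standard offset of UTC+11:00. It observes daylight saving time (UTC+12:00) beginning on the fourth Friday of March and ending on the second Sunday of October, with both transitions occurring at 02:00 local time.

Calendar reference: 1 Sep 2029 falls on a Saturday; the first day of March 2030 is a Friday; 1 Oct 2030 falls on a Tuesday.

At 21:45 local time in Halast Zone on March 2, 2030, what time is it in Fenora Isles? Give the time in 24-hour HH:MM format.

1 September 2029 is a Saturday, so the first Friday is September 7 and the second is September 14.
1 March 2030 is a Friday, so the first Friday is March 1.
March 2, 2030 is outside the daylight-saving period (14 September 2029 – 1 March 2030), so Halast Zone is on standard time, UTC+05:00.
21:45 Halast Zone − 5h = 16:45 UTC.
1 March 2030 is a Friday, so the first Friday is March 1 and the fourth is March 22.
1 October 2030 is a Tuesday, so the first Sunday is October 6 and the second is October 13.
At the standard offset (UTC+11:00), 16:45 UTC + 11h = 03:45 Fenora Isles standard time (rolling into the next day, 3 March 2030).
Daylight saving runs 22 March – 13 October; the standard-time date in Fenora Isles, March 3, 2030, is outside that window, so Fenora Isles is on standard time at UTC+11:00.
16:45 UTC + 11h = 03:45 Fenora Isles (rolling into the next day, 3 March 2030).

03:45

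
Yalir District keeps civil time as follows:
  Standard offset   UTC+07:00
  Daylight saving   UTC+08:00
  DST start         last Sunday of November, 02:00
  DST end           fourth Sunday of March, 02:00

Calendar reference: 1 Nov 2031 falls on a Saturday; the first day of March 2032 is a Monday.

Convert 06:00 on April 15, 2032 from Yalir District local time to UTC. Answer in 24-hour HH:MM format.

1 November 2031 is a Saturday, so Sundays fall on 2, 9, 16, 23, 30; the last is November 30.
1 March 2032 is a Monday, so the first Sunday is March 7 and the fourth is March 28.
April 15, 2032 does not fall between 30 November 2031 and 28 March 2032, so daylight saving is not in effect and Yalir District is at UTC+07:00.
06:00 local − 7h = 23:00 UTC (rolling into the previous day, 14 April 2032).

23:00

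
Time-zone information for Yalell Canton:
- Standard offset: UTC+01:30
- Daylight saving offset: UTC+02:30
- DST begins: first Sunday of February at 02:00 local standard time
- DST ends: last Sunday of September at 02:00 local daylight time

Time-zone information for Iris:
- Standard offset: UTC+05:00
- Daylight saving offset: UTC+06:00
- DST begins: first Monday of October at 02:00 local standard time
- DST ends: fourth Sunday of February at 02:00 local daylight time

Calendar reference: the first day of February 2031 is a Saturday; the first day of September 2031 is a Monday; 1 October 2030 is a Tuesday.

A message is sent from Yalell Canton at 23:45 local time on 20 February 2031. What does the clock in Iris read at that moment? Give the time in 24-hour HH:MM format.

03:15

1 February 2031 is a Saturday, so the first Sunday is February 2.
1 September 2031 is a Monday, so Sundays fall on 7, 14, 21, 28; the last is September 28.
20 February 2031 falls between 2 February and 28 September, so daylight saving is in effect and Yalell Canton is at UTC+02:30.
23:45 Yalell Canton − 2h30m = 21:15 UTC.
1 October 2030 is a Tuesday, so the first Monday is October 7.
1 February 2031 is a Saturday, so the first Sunday is February 2 and the fourth is February 23.
At the standard offset (UTC+05:00), 21:15 UTC + 5h = 02:15 Iris standard time (rolling into the next day, 21 February 2031).
The standard-time date in Iris, 21 February 2031, lies within the daylight-saving period (7 October 2030 – 23 February 2031), so Iris is on daylight time, UTC+06:00.
21:15 UTC + 6h = 03:15 Iris (rolling into the next day, 21 February 2031).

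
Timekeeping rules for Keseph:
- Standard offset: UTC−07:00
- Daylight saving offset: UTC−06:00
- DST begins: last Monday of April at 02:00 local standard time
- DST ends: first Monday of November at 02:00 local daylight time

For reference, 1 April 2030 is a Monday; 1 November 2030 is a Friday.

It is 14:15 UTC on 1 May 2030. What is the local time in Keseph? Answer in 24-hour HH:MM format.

08:15

1 April 2030 is a Monday, so Mondays fall on 1, 8, 15, 22, 29; the last is April 29.
1 November 2030 is a Friday, so the first Monday is November 4.
At the standard offset (UTC−07:00), 14:15 UTC − 7h = 07:15 Keseph standard time.
The standard-time date in Keseph, 1 May 2030, lies within the daylight-saving period (29 April – 4 November), so Keseph is on daylight time, UTC−06:00.
14:15 UTC − 6h = 08:15 local.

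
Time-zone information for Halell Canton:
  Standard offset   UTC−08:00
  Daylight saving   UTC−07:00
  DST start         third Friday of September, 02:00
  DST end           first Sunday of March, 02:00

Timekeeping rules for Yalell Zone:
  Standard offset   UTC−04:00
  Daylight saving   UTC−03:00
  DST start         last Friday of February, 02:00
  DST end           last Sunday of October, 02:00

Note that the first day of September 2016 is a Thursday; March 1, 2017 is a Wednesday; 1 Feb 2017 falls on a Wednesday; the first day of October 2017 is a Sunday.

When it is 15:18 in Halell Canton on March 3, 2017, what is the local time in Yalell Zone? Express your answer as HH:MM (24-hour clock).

19:18

1 September 2016 is a Thursday, so the first Friday is September 2 and the third is September 16.
1 March 2017 is a Wednesday, so the first Sunday is March 5.
March 3, 2017 lies within the daylight-saving period (16 September 2016 – 5 March 2017), so Halell Canton is on daylight time, UTC−07:00.
15:18 Halell Canton + 7h = 22:18 UTC.
1 February 2017 is a Wednesday, so Fridays fall on 3, 10, 17, 24; the last is February 24.
1 October 2017 is a Sunday, so Sundays fall on 1, 8, 15, 22, 29; the last is October 29.
At the standard offset (UTC−04:00), 22:18 UTC − 4h = 18:18 Yalell Zone standard time.
The standard-time date in Yalell Zone, March 3, 2017, falls between 24 February and 29 October, so daylight saving is in effect and Yalell Zone is at UTC−03:00.
22:18 UTC − 3h = 19:18 Yalell Zone.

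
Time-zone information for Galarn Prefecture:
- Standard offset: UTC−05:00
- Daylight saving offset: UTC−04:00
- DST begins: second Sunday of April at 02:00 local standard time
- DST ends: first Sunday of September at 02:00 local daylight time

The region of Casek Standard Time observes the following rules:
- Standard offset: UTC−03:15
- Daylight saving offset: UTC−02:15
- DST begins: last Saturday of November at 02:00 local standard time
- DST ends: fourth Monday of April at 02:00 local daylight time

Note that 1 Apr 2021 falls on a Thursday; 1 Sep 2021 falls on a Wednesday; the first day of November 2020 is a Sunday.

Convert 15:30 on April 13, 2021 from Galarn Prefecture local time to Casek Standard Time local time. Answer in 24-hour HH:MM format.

17:15

1 April 2021 is a Thursday, so the first Sunday is April 4 and the second is April 11.
1 September 2021 is a Wednesday, so the first Sunday is September 5.
April 13, 2021 falls between 11 April and 5 September, so daylight saving is in effect and Galarn Prefecture is at UTC−04:00.
15:30 Galarn Prefecture + 4h = 19:30 UTC.
1 November 2020 is a Sunday, so Saturdays fall on 7, 14, 21, 28; the last is November 28.
1 April 2021 is a Thursday, so the first Monday is April 5 and the fourth is April 26.
At the standard offset (UTC−03:15), 19:30 UTC − 3h15m = 16:15 Casek Standard Time standard time.
The standard-time date in Casek Standard Time, April 13, 2021, falls between 28 November 2020 and 26 April 2021, so daylight saving is in effect and Casek Standard Time is at UTC−02:15.
19:30 UTC − 2h15m = 17:15 Casek Standard Time.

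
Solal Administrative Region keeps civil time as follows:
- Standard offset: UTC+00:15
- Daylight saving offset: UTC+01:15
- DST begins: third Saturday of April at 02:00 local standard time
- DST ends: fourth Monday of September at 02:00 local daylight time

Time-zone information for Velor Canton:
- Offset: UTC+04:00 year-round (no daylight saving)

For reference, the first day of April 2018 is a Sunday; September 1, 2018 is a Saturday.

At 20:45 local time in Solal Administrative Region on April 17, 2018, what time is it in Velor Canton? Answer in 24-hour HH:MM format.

1 April 2018 is a Sunday, so the first Saturday is April 7 and the third is April 21.
1 September 2018 is a Saturday, so the first Monday is September 3 and the fourth is September 24.
Daylight saving runs 21 April – 24 September; April 17, 2018 is outside that window, so Solal Administrative Region is on standard time at UTC+00:15.
20:45 Solal Administrative Region − 0h15m = 20:30 UTC.
Velor Canton stays on UTC+04:00 all year.
20:30 UTC + 4h = 00:30 Velor Canton (rolling into the next day, 18 April 2018).

00:30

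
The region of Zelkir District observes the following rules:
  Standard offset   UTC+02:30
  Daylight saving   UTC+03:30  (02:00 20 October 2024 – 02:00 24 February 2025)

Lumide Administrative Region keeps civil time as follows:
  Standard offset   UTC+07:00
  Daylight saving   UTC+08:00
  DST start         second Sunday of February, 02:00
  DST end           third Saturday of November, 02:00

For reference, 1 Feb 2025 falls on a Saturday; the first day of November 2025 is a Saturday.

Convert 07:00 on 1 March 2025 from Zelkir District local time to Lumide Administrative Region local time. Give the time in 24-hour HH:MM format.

1 March 2025 is outside the daylight-saving period (20 October 2024 – 24 February 2025), so Zelkir District is on standard time, UTC+02:30.
07:00 Zelkir District − 2h30m = 04:30 UTC.
1 February 2025 is a Saturday, so the first Sunday is February 2 and the second is February 9.
1 November 2025 is a Saturday, so the first Saturday is November 1 and the third is November 15.
At the standard offset (UTC+07:00), 04:30 UTC + 7h = 11:30 Lumide Administrative Region standard time.
The standard-time date in Lumide Administrative Region, 1 March 2025, falls between 9 February and 15 November, so daylight saving is in effect and Lumide Administrative Region is at UTC+08:00.
04:30 UTC + 8h = 12:30 Lumide Administrative Region.

12:30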